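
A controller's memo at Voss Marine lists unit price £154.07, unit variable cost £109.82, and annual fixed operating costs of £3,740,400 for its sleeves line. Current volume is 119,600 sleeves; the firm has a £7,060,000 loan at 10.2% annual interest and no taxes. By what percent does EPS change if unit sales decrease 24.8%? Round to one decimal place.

-157.8%

At 119,600 units, contribution = 119,600 × £44.25 = £5,292,300.00.
Operating income = contribution − fixed costs = £5,292,300.00 − £3,740,400 = £1,551,900.00.
Interest = £720,120.00, so EBIT − I = £831,780.00.
DCL = total CM / (EBIT − I) = £5,292,300.00 / £831,780.00 = 6.3626.
EPS therefore changes by 6.3626 × (-24.8%) = -157.8%.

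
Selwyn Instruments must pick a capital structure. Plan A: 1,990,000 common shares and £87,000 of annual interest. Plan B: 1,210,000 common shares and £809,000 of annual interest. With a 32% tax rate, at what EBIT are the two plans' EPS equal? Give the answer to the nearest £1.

Set EPS_A = EPS_B: (EBIT − £87,000)(1 − 0.32) ÷ 1,990,000 = (EBIT − £809,000)(1 − 0.32) ÷ 1,210,000.
The (1 − t) factor cancels: (EBIT − 87,000) × 1,210,000 = (EBIT − 809,000) × 1,990,000.
EBIT × (1,990,000 − 1,210,000) = 809,000 × 1,990,000 − 87,000 × 1,210,000 = 1,504,640,000,000, so EBIT = 1,504,640,000,000 ÷ 780,000 = 1,929,025.64.

£1,929,026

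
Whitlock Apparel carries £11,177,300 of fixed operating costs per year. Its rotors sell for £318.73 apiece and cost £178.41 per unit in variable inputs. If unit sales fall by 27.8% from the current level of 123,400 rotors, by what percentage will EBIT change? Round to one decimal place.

-78.4%

At 123,400 units, contribution = 123,400 × £140.32 = £17,315,488.00.
Operating income = contribution − fixed costs = £17,315,488.00 − £11,177,300 = £6,138,188.00.
DOL = contribution ÷ EBIT = £17,315,488.00 ÷ £6,138,188.00 = 2.8209.
So EBIT moves 2.8209 × (-27.8%) = -78.4%.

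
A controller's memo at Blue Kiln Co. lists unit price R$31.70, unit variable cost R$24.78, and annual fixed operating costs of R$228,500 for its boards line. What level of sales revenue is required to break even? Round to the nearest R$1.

CM per unit = R$31.70 − R$24.78 = R$6.92; CM ratio = R$6.92 / R$31.70 = 0.2183.
Break-even sales = FC ÷ CM ratio = R$228,500 × R$31.70 / R$6.92 = R$1,046,741.

R$1,046,741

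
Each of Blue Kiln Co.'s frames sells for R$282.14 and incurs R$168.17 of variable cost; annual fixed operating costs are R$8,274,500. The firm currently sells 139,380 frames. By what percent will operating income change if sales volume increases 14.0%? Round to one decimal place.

At 139,380 units, contribution = 139,380 × R$113.97 = R$15,885,138.60.
EBIT = R$15,885,138.60 − R$8,274,500 = R$7,610,638.60.
Degree of operating leverage = R$15,885,138.60 / R$7,610,638.60 = 2.0872.
%ΔEBIT = DOL × %ΔSales = 2.0872 × +14.0% = +29.2%.

+29.2%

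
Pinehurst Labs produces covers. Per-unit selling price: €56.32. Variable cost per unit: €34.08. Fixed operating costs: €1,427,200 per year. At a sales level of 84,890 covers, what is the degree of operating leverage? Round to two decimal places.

4.10

At 84,890 units, contribution = 84,890 × €22.24 = €1,887,953.60.
EBIT = €1,887,953.60 − €1,427,200 = €460,753.60.
So DOL = total CM / EBIT = €1,887,953.60 / €460,753.60 = 4.0975.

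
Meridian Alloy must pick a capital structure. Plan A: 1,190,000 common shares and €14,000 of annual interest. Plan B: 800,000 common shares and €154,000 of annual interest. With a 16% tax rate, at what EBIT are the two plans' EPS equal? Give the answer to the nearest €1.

Set EPS_A = EPS_B: (EBIT − €14,000)(1 − 0.16) ÷ 1,190,000 = (EBIT − €154,000)(1 − 0.16) ÷ 800,000.
The (1 − t) factor cancels: (EBIT − 14,000) × 800,000 = (EBIT − 154,000) × 1,190,000.
EBIT × (1,190,000 − 800,000) = 154,000 × 1,190,000 − 14,000 × 800,000 = 172,060,000,000, so EBIT = 172,060,000,000 ÷ 390,000 = 441,179.49.

€441,179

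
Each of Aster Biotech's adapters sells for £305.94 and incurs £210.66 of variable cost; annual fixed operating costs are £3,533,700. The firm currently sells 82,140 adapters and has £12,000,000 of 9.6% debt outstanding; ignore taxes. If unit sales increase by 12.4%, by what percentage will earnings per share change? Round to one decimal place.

Total contribution margin = 82,140 × £95.28 = £7,826,299.20.
EBIT = £7,826,299.20 − £3,533,700 = £4,292,599.20.
Interest = £1,152,000.00, so EBIT − I = £3,140,599.20.
Degree of combined leverage = contribution ÷ (EBIT − I) = £7,826,299.20 ÷ £3,140,599.20 = 2.4920.
EPS therefore changes by 2.4920 × (+12.4%) = +30.9%.

+30.9%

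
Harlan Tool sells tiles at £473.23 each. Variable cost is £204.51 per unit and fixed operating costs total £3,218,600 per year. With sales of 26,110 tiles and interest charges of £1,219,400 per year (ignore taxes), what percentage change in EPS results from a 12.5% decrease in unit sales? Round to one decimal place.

Total contribution margin = 26,110 × £268.72 = £7,016,279.20.
EBIT = £7,016,279.20 − £3,218,600 = £3,797,679.20.
Interest = £1,219,400.00, so EBIT − I = £2,578,279.20.
Degree of combined leverage = contribution ÷ (EBIT − I) = £7,016,279.20 ÷ £2,578,279.20 = 2.7213.
EPS therefore changes by 2.7213 × (-12.5%) = -34.0%.

-34.0%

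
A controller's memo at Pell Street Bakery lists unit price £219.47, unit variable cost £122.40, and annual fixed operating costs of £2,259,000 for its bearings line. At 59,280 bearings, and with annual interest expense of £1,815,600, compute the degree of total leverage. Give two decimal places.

Total contribution margin = 59,280 × £97.07 = £5,754,309.60.
Operating income = contribution − fixed costs = £5,754,309.60 − £2,259,000 = £3,495,309.60. Interest = £1,815,600.00, so EBIT − I = £1,679,709.60.
Degree of total leverage = total CM / (EBIT − interest) = £5,754,309.60 / £1,679,709.60 = 3.4258.

3.43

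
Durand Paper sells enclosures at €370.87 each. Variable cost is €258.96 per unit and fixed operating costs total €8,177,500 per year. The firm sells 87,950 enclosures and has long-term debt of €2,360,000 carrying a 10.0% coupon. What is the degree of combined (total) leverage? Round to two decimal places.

6.89

At 87,950 units, contribution = 87,950 × €111.91 = €9,842,484.50.
Subtracting fixed costs: EBIT = €9,842,484.50 − €8,177,500 = €1,664,984.50. Interest = €236,000.00, so EBIT − I = €1,428,984.50.
Degree of total leverage = total CM / (EBIT − interest) = €9,842,484.50 / €1,428,984.50 = 6.8877.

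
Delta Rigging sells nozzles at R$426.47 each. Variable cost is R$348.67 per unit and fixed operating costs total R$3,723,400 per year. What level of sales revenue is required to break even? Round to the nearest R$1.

R$20,410,262

CM per unit = R$426.47 − R$348.67 = R$77.80; CM ratio = R$77.80 / R$426.47 = 0.1824.
Break-even revenue = fixed costs × price ÷ CM = R$3,723,400 × R$426.47 ÷ R$77.80 = R$20,410,262.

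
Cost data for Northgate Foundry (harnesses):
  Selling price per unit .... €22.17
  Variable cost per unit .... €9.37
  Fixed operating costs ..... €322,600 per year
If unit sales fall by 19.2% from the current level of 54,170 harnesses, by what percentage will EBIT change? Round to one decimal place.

Contribution at this volume is 54,170 × €12.80 = €693,376.00.
EBIT = €693,376.00 − €322,600 = €370,776.00.
Degree of operating leverage = €693,376.00 / €370,776.00 = 1.8701.
Operating income changes by 1.8701 × -19.2% = -35.9%.

-35.9%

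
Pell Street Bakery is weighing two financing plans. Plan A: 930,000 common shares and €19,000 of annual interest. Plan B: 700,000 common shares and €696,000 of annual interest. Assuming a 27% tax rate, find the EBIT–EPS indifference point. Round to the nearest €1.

€2,756,435

At indifference, (EBIT − 19,000)(1 − t)/930,000 = (EBIT − 696,000)(1 − t)/700,000.
The (1 − t) factor cancels: (EBIT − 19,000) × 700,000 = (EBIT − 696,000) × 930,000.
EBIT × (930,000 − 700,000) = 696,000 × 930,000 − 19,000 × 700,000 = 633,980,000,000, so EBIT = 633,980,000,000 ÷ 230,000 = 2,756,434.78.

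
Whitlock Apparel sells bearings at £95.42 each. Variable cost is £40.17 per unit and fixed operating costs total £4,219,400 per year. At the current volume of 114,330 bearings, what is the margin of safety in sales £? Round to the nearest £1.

Contribution margin per unit = £95.42 − £40.17 = £55.25. Break-even units = £4,219,400 ÷ £55.25 = 76,369.23; break-even revenue = 76,369.23 × £95.42 = £7,287,152.00.
Current sales = 114,330 × £95.42 = £10,909,368.60.
Margin of safety = £10,909,368.60 − £7,287,152.00 = £3,622,217.

£3,622,217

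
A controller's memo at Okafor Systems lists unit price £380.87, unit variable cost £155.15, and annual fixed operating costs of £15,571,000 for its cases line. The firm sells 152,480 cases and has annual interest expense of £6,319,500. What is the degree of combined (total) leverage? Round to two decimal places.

2.75

Contribution at this volume is 152,480 × £225.72 = £34,417,785.60.
Subtracting fixed costs: EBIT = £34,417,785.60 − £15,571,000 = £18,846,785.60. Interest = £6,319,500.00, so EBIT − I = £12,527,285.60.
Degree of total leverage = total CM / (EBIT − interest) = £34,417,785.60 / £12,527,285.60 = 2.7474.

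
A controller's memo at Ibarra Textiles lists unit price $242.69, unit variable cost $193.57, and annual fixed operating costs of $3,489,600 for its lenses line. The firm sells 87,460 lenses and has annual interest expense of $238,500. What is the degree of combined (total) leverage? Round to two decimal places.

7.56

At 87,460 units, contribution = 87,460 × $49.12 = $4,296,035.20.
Subtracting fixed costs: EBIT = $4,296,035.20 − $3,489,600 = $806,435.20. Interest = $238,500.00.
DOL = $4,296,035.20 ÷ $806,435.20 = 5.3272; DFL = $806,435.20 ÷ $567,935.20 = 1.4199.
Combined leverage = 5.3272 × 1.4199 = 7.5641.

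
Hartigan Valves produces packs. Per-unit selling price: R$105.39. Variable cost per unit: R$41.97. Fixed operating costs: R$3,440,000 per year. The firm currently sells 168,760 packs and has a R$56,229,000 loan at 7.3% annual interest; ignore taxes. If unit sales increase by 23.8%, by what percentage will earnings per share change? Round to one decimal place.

+80.7%

Contribution at this volume is 168,760 × R$63.42 = R$10,702,759.20.
Subtracting fixed costs: EBIT = R$10,702,759.20 − R$3,440,000 = R$7,262,759.20.
After interest of R$4,104,717.00, pre-tax earnings = R$3,158,042.20.
DCL = total CM / (EBIT − I) = R$10,702,759.20 / R$3,158,042.20 = 3.3890.
%ΔEPS = DCL × %ΔSales = 3.3890 × +23.8% = +80.7%.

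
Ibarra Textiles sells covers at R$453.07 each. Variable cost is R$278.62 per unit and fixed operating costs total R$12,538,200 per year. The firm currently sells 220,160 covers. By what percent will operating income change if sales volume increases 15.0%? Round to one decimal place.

+22.3%

Total contribution margin = 220,160 × R$174.45 = R$38,406,912.00.
Operating income = contribution − fixed costs = R$38,406,912.00 − R$12,538,200 = R$25,868,712.00.
So DOL = total CM / EBIT = R$38,406,912.00 / R$25,868,712.00 = 1.4847.
Operating income changes by 1.4847 × +15.0% = +22.3%.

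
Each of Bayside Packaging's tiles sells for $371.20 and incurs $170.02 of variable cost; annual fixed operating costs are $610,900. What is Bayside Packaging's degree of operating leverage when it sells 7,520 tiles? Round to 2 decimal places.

Total contribution margin = 7,520 × $201.18 = $1,512,873.60.
Subtracting fixed costs: EBIT = $1,512,873.60 − $610,900 = $901,973.60.
So DOL = total CM / EBIT = $1,512,873.60 / $901,973.60 = 1.6773.

1.68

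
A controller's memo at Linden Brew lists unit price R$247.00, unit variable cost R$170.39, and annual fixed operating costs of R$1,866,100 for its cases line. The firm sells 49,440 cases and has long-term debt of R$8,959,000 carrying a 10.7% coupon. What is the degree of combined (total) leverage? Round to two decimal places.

Total contribution margin = 49,440 × R$76.61 = R$3,787,598.40.
Subtracting fixed costs: EBIT = R$3,787,598.40 − R$1,866,100 = R$1,921,498.40. Interest = R$958,613.00.
DOL = R$3,787,598.40 ÷ R$1,921,498.40 = 1.9712; DFL = R$1,921,498.40 ÷ R$962,885.40 = 1.9956.
DCL = DOL × DFL = 1.9712 × 1.9956 = 3.9337.

3.93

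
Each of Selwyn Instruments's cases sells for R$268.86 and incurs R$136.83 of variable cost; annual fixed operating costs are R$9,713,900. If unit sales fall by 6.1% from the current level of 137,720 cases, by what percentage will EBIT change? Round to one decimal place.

Contribution at this volume is 137,720 × R$132.03 = R$18,183,171.60.
EBIT = R$18,183,171.60 − R$9,713,900 = R$8,469,271.60.
Degree of operating leverage = R$18,183,171.60 / R$8,469,271.60 = 2.1470.
Operating income changes by 2.1470 × -6.1% = -13.1%.

-13.1%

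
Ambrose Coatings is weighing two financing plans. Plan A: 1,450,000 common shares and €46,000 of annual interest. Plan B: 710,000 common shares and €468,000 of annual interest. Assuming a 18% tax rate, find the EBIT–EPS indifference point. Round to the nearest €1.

At indifference, (EBIT − 46,000)(1 − t)/1,450,000 = (EBIT − 468,000)(1 − t)/710,000.
The (1 − t) factor cancels: (EBIT − 46,000) × 710,000 = (EBIT − 468,000) × 1,450,000.
EBIT × (1,450,000 − 710,000) = 468,000 × 1,450,000 − 46,000 × 710,000 = 645,940,000,000, so EBIT = 645,940,000,000 ÷ 740,000 = 872,891.89.

€872,892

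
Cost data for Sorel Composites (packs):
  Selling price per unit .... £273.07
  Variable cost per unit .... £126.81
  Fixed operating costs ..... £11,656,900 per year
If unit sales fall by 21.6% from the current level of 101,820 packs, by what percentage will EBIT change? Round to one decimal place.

Contribution at this volume is 101,820 × £146.26 = £14,892,193.20.
Subtracting fixed costs: EBIT = £14,892,193.20 − £11,656,900 = £3,235,293.20.
Degree of operating leverage = £14,892,193.20 / £3,235,293.20 = 4.6030.
Operating income changes by 4.6030 × -21.6% = -99.4%.

-99.4%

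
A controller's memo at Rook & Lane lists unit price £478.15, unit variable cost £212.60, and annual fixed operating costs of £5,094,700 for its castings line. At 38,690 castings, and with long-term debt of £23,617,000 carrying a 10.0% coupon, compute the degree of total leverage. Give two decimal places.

3.65

Contribution at this volume is 38,690 × £265.55 = £10,274,129.50.
EBIT = £10,274,129.50 − £5,094,700 = £5,179,429.50. Interest = £2,361,700.00, so EBIT − I = £2,817,729.50.
DCL = contribution ÷ (EBIT − I) = £10,274,129.50 ÷ £2,817,729.50 = 3.6462.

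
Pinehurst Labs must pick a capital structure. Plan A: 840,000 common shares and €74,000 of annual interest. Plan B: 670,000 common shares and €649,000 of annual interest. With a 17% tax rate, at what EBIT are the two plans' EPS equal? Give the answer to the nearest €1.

Set EPS_A = EPS_B: (EBIT − €74,000)(1 − 0.17) ÷ 840,000 = (EBIT − €649,000)(1 − 0.17) ÷ 670,000.
The (1 − t) factor cancels: (EBIT − 74,000) × 670,000 = (EBIT − 649,000) × 840,000.
EBIT × (840,000 − 670,000) = 649,000 × 840,000 − 74,000 × 670,000 = 495,580,000,000, so EBIT = 495,580,000,000 ÷ 170,000 = 2,915,176.47.

€2,915,176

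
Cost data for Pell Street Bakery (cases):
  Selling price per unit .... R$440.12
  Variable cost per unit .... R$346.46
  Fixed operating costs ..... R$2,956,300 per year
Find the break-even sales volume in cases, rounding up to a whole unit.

31,565 cases

Contribution margin per unit = R$440.12 − R$346.46 = R$93.66.
Break-even volume = fixed costs ÷ CM per unit = R$2,956,300 ÷ R$93.66 = 31,564.17, so 31,565 cases.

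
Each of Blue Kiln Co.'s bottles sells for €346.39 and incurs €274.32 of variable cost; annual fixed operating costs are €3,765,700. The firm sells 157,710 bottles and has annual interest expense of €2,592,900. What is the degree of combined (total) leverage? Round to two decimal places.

2.27

Contribution at this volume is 157,710 × €72.07 = €11,366,159.70.
Subtracting fixed costs: EBIT = €11,366,159.70 − €3,765,700 = €7,600,459.70. Interest = €2,592,900.00.
DOL = €11,366,159.70 ÷ €7,600,459.70 = 1.4955; DFL = €7,600,459.70 ÷ €5,007,559.70 = 1.5178.
Combined leverage = 1.4955 × 1.5178 = 2.2699.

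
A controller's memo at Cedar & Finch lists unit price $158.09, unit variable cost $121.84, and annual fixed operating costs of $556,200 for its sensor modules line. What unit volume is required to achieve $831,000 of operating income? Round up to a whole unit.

38,268 sensor modules

Each unit contributes $158.09 − $121.84 = $36.25.
Units = (FC + target) / CM = ($556,200 + $831,000) / $36.25 = 38,267.59, so 38,268 sensor modules.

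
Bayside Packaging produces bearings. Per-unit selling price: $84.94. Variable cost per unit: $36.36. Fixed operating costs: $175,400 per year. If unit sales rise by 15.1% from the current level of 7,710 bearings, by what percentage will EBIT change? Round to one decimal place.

Contribution at this volume is 7,710 × $48.58 = $374,551.80.
EBIT = $374,551.80 − $175,400 = $199,151.80.
DOL = contribution ÷ EBIT = $374,551.80 ÷ $199,151.80 = 1.8807.
Operating income changes by 1.8807 × +15.1% = +28.4%.

+28.4%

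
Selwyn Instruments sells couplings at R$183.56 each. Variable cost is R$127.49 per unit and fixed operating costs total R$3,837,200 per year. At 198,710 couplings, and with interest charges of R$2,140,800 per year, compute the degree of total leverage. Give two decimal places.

2.16

Contribution at this volume is 198,710 × R$56.07 = R$11,141,669.70.
Operating income = contribution − fixed costs = R$11,141,669.70 − R$3,837,200 = R$7,304,469.70. Interest = R$2,140,800.00, so EBIT − I = R$5,163,669.70.
DCL = contribution ÷ (EBIT − I) = R$11,141,669.70 ÷ R$5,163,669.70 = 2.1577.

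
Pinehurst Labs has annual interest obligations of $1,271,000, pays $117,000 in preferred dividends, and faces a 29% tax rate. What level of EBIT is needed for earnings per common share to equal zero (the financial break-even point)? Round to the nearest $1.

$1,435,789

Grossing the preferred dividend up to pre-tax terms: $117,000 / (1 − 0.29) = $164,788.73.
Financial break-even EBIT = interest + D_p ÷ (1 − t) = $1,271,000 + $164,788.73 = $1,435,788.73.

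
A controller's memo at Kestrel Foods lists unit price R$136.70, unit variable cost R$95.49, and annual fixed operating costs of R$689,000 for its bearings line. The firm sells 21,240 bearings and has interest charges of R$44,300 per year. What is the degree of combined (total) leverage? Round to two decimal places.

6.16

Contribution at this volume is 21,240 × R$41.21 = R$875,300.40.
Operating income = contribution − fixed costs = R$875,300.40 − R$689,000 = R$186,300.40. Interest = R$44,300.00, so EBIT − I = R$142,000.40.
DCL = contribution ÷ (EBIT − I) = R$875,300.40 ÷ R$142,000.40 = 6.1641.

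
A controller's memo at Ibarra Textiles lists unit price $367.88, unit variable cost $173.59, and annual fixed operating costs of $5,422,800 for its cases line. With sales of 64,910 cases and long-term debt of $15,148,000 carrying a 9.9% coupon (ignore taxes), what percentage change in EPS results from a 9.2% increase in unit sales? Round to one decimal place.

At 64,910 units, contribution = 64,910 × $194.29 = $12,611,363.90.
EBIT = $12,611,363.90 − $5,422,800 = $7,188,563.90.
After interest of $1,499,652.00, pre-tax earnings = $5,688,911.90.
DCL = total CM / (EBIT − I) = $12,611,363.90 / $5,688,911.90 = 2.2168.
%ΔEPS = DCL × %ΔSales = 2.2168 × +9.2% = +20.4%.

+20.4%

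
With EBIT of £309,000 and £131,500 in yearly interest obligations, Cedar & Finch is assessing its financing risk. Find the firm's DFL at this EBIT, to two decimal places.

Annual interest charges come to £131,500.00.
DFL = EBIT ÷ (EBIT − I) = £309,000 ÷ (£309,000 − £131,500.00) = £309,000 ÷ £177,500.00 = 1.7408.

1.74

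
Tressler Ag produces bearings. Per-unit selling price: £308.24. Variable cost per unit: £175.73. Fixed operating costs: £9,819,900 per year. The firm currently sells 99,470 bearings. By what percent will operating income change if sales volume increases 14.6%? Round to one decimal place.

Contribution at this volume is 99,470 × £132.51 = £13,180,769.70.
EBIT = £13,180,769.70 − £9,819,900 = £3,360,869.70.
DOL = contribution ÷ EBIT = £13,180,769.70 ÷ £3,360,869.70 = 3.9218.
%ΔEBIT = DOL × %ΔSales = 3.9218 × +14.6% = +57.3%.

+57.3%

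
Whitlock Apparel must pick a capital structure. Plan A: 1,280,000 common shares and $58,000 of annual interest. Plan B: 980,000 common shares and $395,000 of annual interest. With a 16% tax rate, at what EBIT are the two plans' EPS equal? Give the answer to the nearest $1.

$1,495,867

Set EPS_A = EPS_B: (EBIT − $58,000)(1 − 0.16) ÷ 1,280,000 = (EBIT − $395,000)(1 − 0.16) ÷ 980,000.
The (1 − t) factor cancels: (EBIT − 58,000) × 980,000 = (EBIT − 395,000) × 1,280,000.
EBIT × (1,280,000 − 980,000) = 395,000 × 1,280,000 − 58,000 × 980,000 = 448,760,000,000, so EBIT = 448,760,000,000 ÷ 300,000 = 1,495,866.67.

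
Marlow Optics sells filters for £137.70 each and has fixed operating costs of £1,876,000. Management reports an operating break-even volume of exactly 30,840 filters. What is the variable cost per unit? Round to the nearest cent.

Contribution per unit must be FC / Q = £1,876,000 / 30,840 = £60.8301.
Hence VC = price − CM = £137.70 − £60.8301 = £76.87.

£76.87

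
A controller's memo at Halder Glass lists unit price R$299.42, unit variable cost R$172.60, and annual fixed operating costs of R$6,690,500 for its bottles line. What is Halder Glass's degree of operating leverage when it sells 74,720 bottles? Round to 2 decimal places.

3.40

At 74,720 units, contribution = 74,720 × R$126.82 = R$9,475,990.40.
EBIT = R$9,475,990.40 − R$6,690,500 = R$2,785,490.40.
So DOL = total CM / EBIT = R$9,475,990.40 / R$2,785,490.40 = 3.4019.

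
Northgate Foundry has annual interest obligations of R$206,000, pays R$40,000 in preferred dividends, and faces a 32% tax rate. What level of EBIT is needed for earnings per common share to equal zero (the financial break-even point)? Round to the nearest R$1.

R$264,824

Grossing the preferred dividend up to pre-tax terms: R$40,000 / (1 − 0.32) = R$58,823.53.
EPS = 0 when EBIT covers interest plus the pre-tax preferred burden: R$206,000 + R$58,823.53 = R$264,823.53.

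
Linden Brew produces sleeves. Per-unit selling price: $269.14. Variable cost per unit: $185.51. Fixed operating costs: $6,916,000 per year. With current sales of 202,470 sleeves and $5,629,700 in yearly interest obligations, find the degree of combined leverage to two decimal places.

Total contribution margin = 202,470 × $83.63 = $16,932,566.10.
Subtracting fixed costs: EBIT = $16,932,566.10 − $6,916,000 = $10,016,566.10. Interest = $5,629,700.00, so EBIT − I = $4,386,866.10.
Degree of total leverage = total CM / (EBIT − interest) = $16,932,566.10 / $4,386,866.10 = 3.8598.

3.86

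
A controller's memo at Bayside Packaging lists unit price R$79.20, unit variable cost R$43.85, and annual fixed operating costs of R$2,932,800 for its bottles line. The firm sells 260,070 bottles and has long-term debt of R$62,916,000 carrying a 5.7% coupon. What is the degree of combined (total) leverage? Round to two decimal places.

3.44

Contribution at this volume is 260,070 × R$35.35 = R$9,193,474.50.
Subtracting fixed costs: EBIT = R$9,193,474.50 − R$2,932,800 = R$6,260,674.50. Interest = R$3,586,212.00.
DOL = R$9,193,474.50 ÷ R$6,260,674.50 = 1.4684; DFL = R$6,260,674.50 ÷ R$2,674,462.50 = 2.3409.
Combined leverage = 1.4684 × 2.3409 = 3.4374.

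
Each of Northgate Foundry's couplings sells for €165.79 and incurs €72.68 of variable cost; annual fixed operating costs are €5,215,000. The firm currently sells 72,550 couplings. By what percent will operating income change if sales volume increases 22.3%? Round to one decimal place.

Total contribution margin = 72,550 × €93.11 = €6,755,130.50.
Subtracting fixed costs: EBIT = €6,755,130.50 − €5,215,000 = €1,540,130.50.
DOL = contribution ÷ EBIT = €6,755,130.50 ÷ €1,540,130.50 = 4.3861.
%ΔEBIT = DOL × %ΔSales = 4.3861 × +22.3% = +97.8%.

+97.8%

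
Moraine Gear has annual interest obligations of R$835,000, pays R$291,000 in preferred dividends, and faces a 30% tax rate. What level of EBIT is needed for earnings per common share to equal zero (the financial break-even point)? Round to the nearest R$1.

Grossing the preferred dividend up to pre-tax terms: R$291,000 / (1 − 0.30) = R$415,714.29.
Financial break-even EBIT = interest + D_p ÷ (1 − t) = R$835,000 + R$415,714.29 = R$1,250,714.29.

R$1,250,714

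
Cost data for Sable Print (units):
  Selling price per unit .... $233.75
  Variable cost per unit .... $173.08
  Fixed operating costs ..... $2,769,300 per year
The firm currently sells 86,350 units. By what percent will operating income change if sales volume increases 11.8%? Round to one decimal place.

+25.0%

Total contribution margin = 86,350 × $60.67 = $5,238,854.50.
EBIT = $5,238,854.50 − $2,769,300 = $2,469,554.50.
DOL = contribution ÷ EBIT = $5,238,854.50 ÷ $2,469,554.50 = 2.1214.
%ΔEBIT = DOL × %ΔSales = 2.1214 × +11.8% = +25.0%.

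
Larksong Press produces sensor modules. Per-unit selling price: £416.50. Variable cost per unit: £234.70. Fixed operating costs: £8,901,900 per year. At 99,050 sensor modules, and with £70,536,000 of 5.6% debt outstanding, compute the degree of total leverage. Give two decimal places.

At 99,050 units, contribution = 99,050 × £181.80 = £18,007,290.00.
Subtracting fixed costs: EBIT = £18,007,290.00 − £8,901,900 = £9,105,390.00. Interest = £3,950,016.00.
DOL = £18,007,290.00 ÷ £9,105,390.00 = 1.9777; DFL = £9,105,390.00 ÷ £5,155,374.00 = 1.7662.
Combined leverage = 1.9777 × 1.7662 = 3.4930.

3.49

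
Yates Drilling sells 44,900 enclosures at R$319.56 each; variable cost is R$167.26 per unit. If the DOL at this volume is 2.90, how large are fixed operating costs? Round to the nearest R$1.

R$4,480,246

Contribution at this volume is 44,900 × R$152.30 = R$6,838,270.00.
Since DOL = CM ÷ EBIT, EBIT = R$6,838,270.00 ÷ 2.90 = R$2,358,024.14.
Fixed costs = CM − EBIT = R$6,838,270.00 − R$2,358,024.14 = R$4,480,246.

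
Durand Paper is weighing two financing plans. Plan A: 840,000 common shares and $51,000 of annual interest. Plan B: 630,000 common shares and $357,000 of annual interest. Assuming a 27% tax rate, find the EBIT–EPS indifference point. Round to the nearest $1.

$1,275,000

Set EPS_A = EPS_B: (EBIT − $51,000)(1 − 0.27) ÷ 840,000 = (EBIT − $357,000)(1 − 0.27) ÷ 630,000.
Cancelling (1 − t) and cross-multiplying: 630,000·(EBIT − 51,000) = 840,000·(EBIT − 357,000).
Solving, EBIT = (357,000·840,000 − 51,000·630,000) / (840,000 − 630,000) = 267,750,000,000 / 210,000 = 1,275,000.00.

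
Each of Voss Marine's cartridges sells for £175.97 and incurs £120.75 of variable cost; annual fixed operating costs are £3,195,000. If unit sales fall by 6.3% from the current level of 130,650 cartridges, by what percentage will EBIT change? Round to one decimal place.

At 130,650 units, contribution = 130,650 × £55.22 = £7,214,493.00.
EBIT = £7,214,493.00 − £3,195,000 = £4,019,493.00.
So DOL = total CM / EBIT = £7,214,493.00 / £4,019,493.00 = 1.7949.
So EBIT moves 1.7949 × (-6.3%) = -11.3%.

-11.3%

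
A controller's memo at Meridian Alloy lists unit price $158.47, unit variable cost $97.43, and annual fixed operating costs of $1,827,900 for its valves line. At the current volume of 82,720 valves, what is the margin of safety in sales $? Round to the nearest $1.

Each unit contributes $158.47 − $97.43 = $61.04. Break-even units = $1,827,900 ÷ $61.04 = 29,945.94; break-even revenue = 29,945.94 × $158.47 = $4,745,532.65.
Actual sales revenue = 82,720 × $158.47 = $13,108,638.40.
Margin of safety = $13,108,638.40 − $4,745,532.65 = $8,363,106.

$8,363,106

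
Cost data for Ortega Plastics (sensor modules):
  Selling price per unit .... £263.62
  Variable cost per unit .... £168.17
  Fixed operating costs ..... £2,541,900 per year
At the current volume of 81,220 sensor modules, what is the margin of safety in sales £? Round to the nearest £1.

Contribution margin per unit = £263.62 − £168.17 = £95.45. Break-even units = £2,541,900 ÷ £95.45 = 26,630.70; break-even revenue = 26,630.70 × £263.62 = £7,020,384.26.
Current sales = 81,220 × £263.62 = £21,411,216.40.
Margin of safety = £21,411,216.40 − £7,020,384.26 = £14,390,832.

£14,390,832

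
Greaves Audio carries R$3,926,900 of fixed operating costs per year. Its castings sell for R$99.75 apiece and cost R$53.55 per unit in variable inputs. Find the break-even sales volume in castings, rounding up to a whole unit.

Unit CM = price − variable cost = R$99.75 − R$53.55 = R$46.20.
Break-even volume = fixed costs ÷ CM per unit = R$3,926,900 ÷ R$46.20 = 84,997.84, so 84,998 castings.

84,998 castings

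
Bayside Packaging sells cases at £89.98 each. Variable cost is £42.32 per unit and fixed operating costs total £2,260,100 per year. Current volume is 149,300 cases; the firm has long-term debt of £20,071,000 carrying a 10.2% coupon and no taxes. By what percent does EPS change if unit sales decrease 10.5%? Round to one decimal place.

-26.6%

Total contribution margin = 149,300 × £47.66 = £7,115,638.00.
EBIT = £7,115,638.00 − £2,260,100 = £4,855,538.00.
Interest = £2,047,242.00, so EBIT − I = £2,808,296.00.
Degree of combined leverage = contribution ÷ (EBIT − I) = £7,115,638.00 ÷ £2,808,296.00 = 2.5338.
EPS therefore changes by 2.5338 × (-10.5%) = -26.6%.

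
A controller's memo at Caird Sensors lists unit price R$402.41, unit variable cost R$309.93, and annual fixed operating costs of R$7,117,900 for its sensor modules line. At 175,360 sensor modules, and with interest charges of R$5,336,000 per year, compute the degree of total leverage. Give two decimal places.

Total contribution margin = 175,360 × R$92.48 = R$16,217,292.80.
Operating income = contribution − fixed costs = R$16,217,292.80 − R$7,117,900 = R$9,099,392.80. Interest = R$5,336,000.00.
DOL = R$16,217,292.80 ÷ R$9,099,392.80 = 1.7822; DFL = R$9,099,392.80 ÷ R$3,763,392.80 = 2.4179.
DCL = DOL × DFL = 1.7822 × 2.4179 = 4.3092.

4.31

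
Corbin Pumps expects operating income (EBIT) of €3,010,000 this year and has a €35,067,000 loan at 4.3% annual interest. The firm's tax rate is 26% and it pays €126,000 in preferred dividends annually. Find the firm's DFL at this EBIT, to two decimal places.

2.26

Annual interest charges come to €1,507,881.00.
Preferred dividends grossed up pre-tax: €126,000 / (1 − 0.26) = €170,270.27.
DFL = EBIT ÷ [EBIT − I − D_p/(1−t)] = €3,010,000 ÷ [€3,010,000 − €1,507,881.00 − €170,270.27] = €3,010,000 ÷ €1,331,848.73 = 2.2600.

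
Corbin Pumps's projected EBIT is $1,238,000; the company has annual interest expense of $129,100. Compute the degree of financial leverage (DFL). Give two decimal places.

1.12

Interest = $129,100.00.
Degree of financial leverage = EBIT / (EBIT − interest) = $1,238,000 / $1,108,900.00 = 1.1164.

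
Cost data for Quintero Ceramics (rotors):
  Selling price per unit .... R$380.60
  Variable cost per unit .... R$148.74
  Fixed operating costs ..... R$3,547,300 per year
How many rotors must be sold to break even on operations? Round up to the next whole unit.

15,300 rotors

Contribution margin per unit = R$380.60 − R$148.74 = R$231.86.
Units to break even: R$3,547,300 ÷ R$231.86 = 15,299.32, rounded up to 15,300.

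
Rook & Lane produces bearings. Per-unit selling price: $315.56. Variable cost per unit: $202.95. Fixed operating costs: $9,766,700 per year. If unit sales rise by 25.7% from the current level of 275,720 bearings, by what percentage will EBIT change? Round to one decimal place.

+37.5%

At 275,720 units, contribution = 275,720 × $112.61 = $31,048,829.20.
Subtracting fixed costs: EBIT = $31,048,829.20 − $9,766,700 = $21,282,129.20.
DOL = contribution ÷ EBIT = $31,048,829.20 ÷ $21,282,129.20 = 1.4589.
So EBIT moves 1.4589 × (+25.7%) = +37.5%.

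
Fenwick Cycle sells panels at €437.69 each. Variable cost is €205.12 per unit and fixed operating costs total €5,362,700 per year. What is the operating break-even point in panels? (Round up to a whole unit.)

23,059 panels

Unit CM = price − variable cost = €437.69 − €205.12 = €232.57.
Units to break even: €5,362,700 ÷ €232.57 = 23,058.43, rounded up to 23,059.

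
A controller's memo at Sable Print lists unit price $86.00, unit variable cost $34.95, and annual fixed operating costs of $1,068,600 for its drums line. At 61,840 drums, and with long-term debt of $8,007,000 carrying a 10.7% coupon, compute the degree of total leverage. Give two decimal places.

At 61,840 units, contribution = 61,840 × $51.05 = $3,156,932.00.
EBIT = $3,156,932.00 − $1,068,600 = $2,088,332.00. Interest = $856,749.00, so EBIT − I = $1,231,583.00.
DCL = contribution ÷ (EBIT − I) = $3,156,932.00 ÷ $1,231,583.00 = 2.5633.

2.56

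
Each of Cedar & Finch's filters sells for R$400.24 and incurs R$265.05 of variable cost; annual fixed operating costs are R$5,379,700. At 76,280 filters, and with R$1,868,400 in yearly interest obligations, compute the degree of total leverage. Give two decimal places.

3.37

At 76,280 units, contribution = 76,280 × R$135.19 = R$10,312,293.20.
Operating income = contribution − fixed costs = R$10,312,293.20 − R$5,379,700 = R$4,932,593.20. Interest = R$1,868,400.00.
DOL = R$10,312,293.20 ÷ R$4,932,593.20 = 2.0906; DFL = R$4,932,593.20 ÷ R$3,064,193.20 = 1.6098.
DCL = DOL × DFL = 2.0906 × 1.6098 = 3.3654.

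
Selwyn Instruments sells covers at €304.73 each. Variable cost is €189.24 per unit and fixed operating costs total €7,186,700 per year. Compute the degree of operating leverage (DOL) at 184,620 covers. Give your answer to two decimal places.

1.51

Contribution at this volume is 184,620 × €115.49 = €21,321,763.80.
Operating income = contribution − fixed costs = €21,321,763.80 − €7,186,700 = €14,135,063.80.
So DOL = total CM / EBIT = €21,321,763.80 / €14,135,063.80 = 1.5084.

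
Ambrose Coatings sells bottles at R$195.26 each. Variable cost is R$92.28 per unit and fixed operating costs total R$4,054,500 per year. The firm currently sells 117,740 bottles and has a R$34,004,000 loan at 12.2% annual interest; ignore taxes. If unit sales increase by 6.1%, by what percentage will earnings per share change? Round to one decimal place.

+18.9%

Contribution at this volume is 117,740 × R$102.98 = R$12,124,865.20.
Operating income = contribution − fixed costs = R$12,124,865.20 − R$4,054,500 = R$8,070,365.20.
Interest = R$4,148,488.00, so EBIT − I = R$3,921,877.20.
Degree of combined leverage = contribution ÷ (EBIT − I) = R$12,124,865.20 ÷ R$3,921,877.20 = 3.0916.
%ΔEPS = DCL × %ΔSales = 3.0916 × +6.1% = +18.9%.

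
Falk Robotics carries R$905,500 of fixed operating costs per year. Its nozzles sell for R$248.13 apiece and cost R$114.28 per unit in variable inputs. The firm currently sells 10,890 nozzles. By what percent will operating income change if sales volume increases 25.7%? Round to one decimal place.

At 10,890 units, contribution = 10,890 × R$133.85 = R$1,457,626.50.
EBIT = R$1,457,626.50 − R$905,500 = R$552,126.50.
Degree of operating leverage = R$1,457,626.50 / R$552,126.50 = 2.6400.
Operating income changes by 2.6400 × +25.7% = +67.8%.

+67.8%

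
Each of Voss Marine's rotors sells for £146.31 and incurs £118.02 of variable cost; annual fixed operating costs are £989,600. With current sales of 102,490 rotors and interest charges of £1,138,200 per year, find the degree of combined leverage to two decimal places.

3.76

At 102,490 units, contribution = 102,490 × £28.29 = £2,899,442.10.
Operating income = contribution − fixed costs = £2,899,442.10 − £989,600 = £1,909,842.10. Interest = £1,138,200.00, so EBIT − I = £771,642.10.
Degree of total leverage = total CM / (EBIT − interest) = £2,899,442.10 / £771,642.10 = 3.7575.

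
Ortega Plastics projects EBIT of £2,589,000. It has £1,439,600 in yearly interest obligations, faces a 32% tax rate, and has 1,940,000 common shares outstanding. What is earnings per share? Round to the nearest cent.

Interest = £1,439,600.00, so EBT = £2,589,000 − £1,439,600.00 = £1,149,400.00.
After tax at 32%: net income = £1,149,400.00 × 0.68 = £781,592.00.
Per share: £781,592.00 / 1,940,000 shares = £0.40.

£0.40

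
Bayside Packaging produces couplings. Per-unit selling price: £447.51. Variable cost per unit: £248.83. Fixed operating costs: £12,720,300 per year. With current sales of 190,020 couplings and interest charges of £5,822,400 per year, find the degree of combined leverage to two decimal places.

1.97

Total contribution margin = 190,020 × £198.68 = £37,753,173.60.
EBIT = £37,753,173.60 − £12,720,300 = £25,032,873.60. Interest = £5,822,400.00, so EBIT − I = £19,210,473.60.
DCL = contribution ÷ (EBIT − I) = £37,753,173.60 ÷ £19,210,473.60 = 1.9652.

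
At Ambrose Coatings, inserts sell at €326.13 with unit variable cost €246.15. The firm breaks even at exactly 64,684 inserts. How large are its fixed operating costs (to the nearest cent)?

Unit CM = price − variable cost = €326.13 − €246.15 = €79.98.
Fixed costs = break-even units × CM = 64,684 × €79.98 = €5,173,426.32.

€5,173,426.32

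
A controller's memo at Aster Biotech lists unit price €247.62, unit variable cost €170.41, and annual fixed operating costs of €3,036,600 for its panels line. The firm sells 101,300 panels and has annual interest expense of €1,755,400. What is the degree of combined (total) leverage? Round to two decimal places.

2.58

At 101,300 units, contribution = 101,300 × €77.21 = €7,821,373.00.
EBIT = €7,821,373.00 − €3,036,600 = €4,784,773.00. Interest = €1,755,400.00.
DOL = €7,821,373.00 ÷ €4,784,773.00 = 1.6346; DFL = €4,784,773.00 ÷ €3,029,373.00 = 1.5795.
DCL = DOL × DFL = 1.6346 × 1.5795 = 2.5819.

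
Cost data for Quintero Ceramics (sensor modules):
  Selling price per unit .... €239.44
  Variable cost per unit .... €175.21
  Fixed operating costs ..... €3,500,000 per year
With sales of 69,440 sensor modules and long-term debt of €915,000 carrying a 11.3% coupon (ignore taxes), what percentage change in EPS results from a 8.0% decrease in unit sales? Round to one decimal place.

At 69,440 units, contribution = 69,440 × €64.23 = €4,460,131.20.
Operating income = contribution − fixed costs = €4,460,131.20 − €3,500,000 = €960,131.20.
Interest = €103,395.00, so EBIT − I = €856,736.20.
Degree of combined leverage = contribution ÷ (EBIT − I) = €4,460,131.20 ÷ €856,736.20 = 5.2060.
EPS therefore changes by 5.2060 × (-8.0%) = -41.6%.

-41.6%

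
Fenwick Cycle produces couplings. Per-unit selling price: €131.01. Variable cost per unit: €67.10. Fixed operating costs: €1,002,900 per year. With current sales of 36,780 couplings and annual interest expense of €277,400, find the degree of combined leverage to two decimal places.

At 36,780 units, contribution = 36,780 × €63.91 = €2,350,609.80.
EBIT = €2,350,609.80 − €1,002,900 = €1,347,709.80. Interest = €277,400.00.
DOL = €2,350,609.80 ÷ €1,347,709.80 = 1.7442; DFL = €1,347,709.80 ÷ €1,070,309.80 = 1.2592.
DCL = DOL × DFL = 1.7442 × 1.2592 = 2.1963.

2.20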